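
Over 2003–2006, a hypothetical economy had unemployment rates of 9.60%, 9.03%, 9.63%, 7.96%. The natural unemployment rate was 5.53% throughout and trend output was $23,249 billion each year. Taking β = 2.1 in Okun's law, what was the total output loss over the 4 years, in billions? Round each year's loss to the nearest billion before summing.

Year 2003: gap = -2.1 × (9.6 - 5.53) = -8.547%, loss ≈ 23249 × 8.547/100 ≈ 1987.
Year 2004: gap = -2.1 × (9.03 - 5.53) = -7.35%, loss ≈ 23249 × 7.35/100 ≈ 1709.
Year 2005: gap = -2.1 × (9.63 - 5.53) = -8.61%, loss ≈ 23249 × 8.61/100 ≈ 2002.
Year 2006: gap = -2.1 × (7.96 - 5.53) = -5.103%, loss ≈ 23249 × 5.103/100 ≈ 1186.
Total lost output = 1987 + 1709 + 2002 + 1186 = 6884 billion.

$6,884 billion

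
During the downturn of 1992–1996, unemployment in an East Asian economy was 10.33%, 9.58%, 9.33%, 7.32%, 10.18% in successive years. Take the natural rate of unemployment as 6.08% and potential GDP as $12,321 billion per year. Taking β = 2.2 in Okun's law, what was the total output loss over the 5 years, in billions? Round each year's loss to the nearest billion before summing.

Year 1992: gap = -2.2 × (10.33 - 6.08) = -9.35%, loss ≈ 12321 × 9.35/100 ≈ 1152.
Year 1993: gap = -2.2 × (9.58 - 6.08) = -7.7%, loss ≈ 12321 × 7.7/100 ≈ 949.
Year 1994: gap = -2.2 × (9.33 - 6.08) = -7.15%, loss ≈ 12321 × 7.15/100 ≈ 881.
Year 1995: gap = -2.2 × (7.32 - 6.08) = -2.728%, loss ≈ 12321 × 2.728/100 ≈ 336.
Year 1996: gap = -2.2 × (10.18 - 6.08) = -9.02%, loss ≈ 12321 × 9.02/100 ≈ 1111.
Total lost output = 1152 + 949 + 881 + 336 + 1111 = 4429 billion.

$4,429 billion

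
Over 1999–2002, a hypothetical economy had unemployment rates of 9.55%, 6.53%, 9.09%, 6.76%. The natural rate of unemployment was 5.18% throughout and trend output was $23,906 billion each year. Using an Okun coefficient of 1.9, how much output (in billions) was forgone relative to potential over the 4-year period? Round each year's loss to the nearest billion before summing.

Year 1999: gap = -1.9 × (9.55 - 5.18) = -8.303%, loss ≈ 23906 × 8.303/100 ≈ 1985.
Year 2000: gap = -1.9 × (6.53 - 5.18) = -2.565%, loss ≈ 23906 × 2.565/100 ≈ 613.
Year 2001: gap = -1.9 × (9.09 - 5.18) = -7.429%, loss ≈ 23906 × 7.429/100 ≈ 1776.
Year 2002: gap = -1.9 × (6.76 - 5.18) = -3.002%, loss ≈ 23906 × 3.002/100 ≈ 718.
Total lost output = 1985 + 613 + 1776 + 718 = 5092 billion.

$5,092 billion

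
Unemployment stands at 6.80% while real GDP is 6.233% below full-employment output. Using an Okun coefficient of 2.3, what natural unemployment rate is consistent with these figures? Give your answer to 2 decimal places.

4.09%

From Okun's law, u - u* = -(output gap)/β = -(-6.233)/2.3 = 2.71 points.
So u* = 6.8 - 2.71 = 4.09%.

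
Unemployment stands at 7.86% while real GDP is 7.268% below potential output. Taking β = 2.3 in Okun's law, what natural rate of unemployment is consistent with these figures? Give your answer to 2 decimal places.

From Okun's law, u - u* = -(output gap)/β = -(-7.268)/2.3 = 3.16 points.
So u* = 7.86 - 3.16 = 4.70%.

4.70%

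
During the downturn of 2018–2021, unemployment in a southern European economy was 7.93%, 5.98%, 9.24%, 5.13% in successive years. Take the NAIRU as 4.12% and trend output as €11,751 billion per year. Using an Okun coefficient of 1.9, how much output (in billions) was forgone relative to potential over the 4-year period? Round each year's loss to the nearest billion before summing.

Year 2018: gap = -1.9 × (7.93 - 4.12) = -7.239%, loss ≈ 11751 × 7.239/100 ≈ 851.
Year 2019: gap = -1.9 × (5.98 - 4.12) = -3.534%, loss ≈ 11751 × 3.534/100 ≈ 415.
Year 2020: gap = -1.9 × (9.24 - 4.12) = -9.728%, loss ≈ 11751 × 9.728/100 ≈ 1143.
Year 2021: gap = -1.9 × (5.13 - 4.12) = -1.919%, loss ≈ 11751 × 1.919/100 ≈ 226.
Total lost output = 851 + 415 + 1143 + 226 = 2635 billion.

€2,635 billion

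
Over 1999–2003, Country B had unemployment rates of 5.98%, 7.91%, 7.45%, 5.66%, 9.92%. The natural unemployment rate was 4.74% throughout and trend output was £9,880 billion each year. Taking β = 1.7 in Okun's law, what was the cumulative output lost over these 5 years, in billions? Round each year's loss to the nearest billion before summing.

£2,220 billion

Year 1999: gap = -1.7 × (5.98 - 4.74) = -2.108%, loss ≈ 9880 × 2.108/100 ≈ 208.
Year 2000: gap = -1.7 × (7.91 - 4.74) = -5.389%, loss ≈ 9880 × 5.389/100 ≈ 532.
Year 2001: gap = -1.7 × (7.45 - 4.74) = -4.607%, loss ≈ 9880 × 4.607/100 ≈ 455.
Year 2002: gap = -1.7 × (5.66 - 4.74) = -1.564%, loss ≈ 9880 × 1.564/100 ≈ 155.
Year 2003: gap = -1.7 × (9.92 - 4.74) = -8.806%, loss ≈ 9880 × 8.806/100 ≈ 870.
Total lost output = 208 + 532 + 455 + 155 + 870 = 2220 billion.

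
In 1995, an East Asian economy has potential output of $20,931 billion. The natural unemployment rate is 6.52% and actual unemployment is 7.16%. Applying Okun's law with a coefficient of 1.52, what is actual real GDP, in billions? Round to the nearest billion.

$20,727 billion

Unemployment gap = 7.16 - 6.52 = 0.64 points, so the output gap is -1.52 × 0.64 = -0.9728%.
Actual GDP = 20931 × (1 - 0.9728/100) = 20931 × 0.990272 ≈ 20727 billion.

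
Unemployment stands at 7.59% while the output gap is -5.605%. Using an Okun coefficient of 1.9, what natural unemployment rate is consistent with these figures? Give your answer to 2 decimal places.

From Okun's law, u - u* = -(output gap)/β = -(-5.605)/1.9 = 2.95 points.
So u* = 7.59 - 2.95 = 4.64%.

4.64%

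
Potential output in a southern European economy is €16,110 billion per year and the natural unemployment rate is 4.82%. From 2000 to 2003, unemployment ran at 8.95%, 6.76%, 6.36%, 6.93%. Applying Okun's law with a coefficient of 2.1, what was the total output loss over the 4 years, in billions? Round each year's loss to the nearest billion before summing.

€3,288 billion

Year 2000: gap = -2.1 × (8.95 - 4.82) = -8.673%, loss ≈ 16110 × 8.673/100 ≈ 1397.
Year 2001: gap = -2.1 × (6.76 - 4.82) = -4.074%, loss ≈ 16110 × 4.074/100 ≈ 656.
Year 2002: gap = -2.1 × (6.36 - 4.82) = -3.234%, loss ≈ 16110 × 3.234/100 ≈ 521.
Year 2003: gap = -2.1 × (6.93 - 4.82) = -4.431%, loss ≈ 16110 × 4.431/100 ≈ 714.
Total lost output = 1397 + 656 + 521 + 714 = 3288 billion.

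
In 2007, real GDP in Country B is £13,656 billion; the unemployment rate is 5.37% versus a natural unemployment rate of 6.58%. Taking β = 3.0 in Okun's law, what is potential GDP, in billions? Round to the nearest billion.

£13,178 billion

Unemployment gap = 5.37 - 6.58 = -1.21 points, so output gap = -3 × (-1.21) = 3.63%.
Since Y = Y* × (1 + gap/100), Y* = 13656/1.0363 ≈ 13178 billion.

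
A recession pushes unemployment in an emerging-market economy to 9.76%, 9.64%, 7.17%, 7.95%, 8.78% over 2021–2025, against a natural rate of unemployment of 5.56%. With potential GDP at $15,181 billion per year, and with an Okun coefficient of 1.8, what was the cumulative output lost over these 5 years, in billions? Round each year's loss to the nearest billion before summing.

$4,236 billion

Year 2021: gap = -1.8 × (9.76 - 5.56) = -7.56%, loss ≈ 15181 × 7.56/100 ≈ 1148.
Year 2022: gap = -1.8 × (9.64 - 5.56) = -7.344%, loss ≈ 15181 × 7.344/100 ≈ 1115.
Year 2023: gap = -1.8 × (7.17 - 5.56) = -2.898%, loss ≈ 15181 × 2.898/100 ≈ 440.
Year 2024: gap = -1.8 × (7.95 - 5.56) = -4.302%, loss ≈ 15181 × 4.302/100 ≈ 653.
Year 2025: gap = -1.8 × (8.78 - 5.56) = -5.796%, loss ≈ 15181 × 5.796/100 ≈ 880.
Total lost output = 1148 + 1115 + 440 + 653 + 880 = 4236 billion.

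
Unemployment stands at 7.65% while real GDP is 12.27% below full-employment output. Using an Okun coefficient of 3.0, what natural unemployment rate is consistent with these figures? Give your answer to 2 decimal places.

From Okun's law, u - u* = -(output gap)/β = -(-12.27)/3.0 = 4.09 points.
So u* = 7.65 - 4.09 = 3.56%.

3.56%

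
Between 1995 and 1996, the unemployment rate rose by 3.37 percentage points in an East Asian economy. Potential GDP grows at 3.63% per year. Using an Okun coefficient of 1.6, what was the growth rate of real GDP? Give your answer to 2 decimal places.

-1.76%

Growth-rate Okun's law: g_Y = g_Y* - β × Δu.
g_Y = 3.63 - 1.6 × (3.37) = 3.63 - 5.392 = -1.762%, i.e. -1.76% to 2 d.p.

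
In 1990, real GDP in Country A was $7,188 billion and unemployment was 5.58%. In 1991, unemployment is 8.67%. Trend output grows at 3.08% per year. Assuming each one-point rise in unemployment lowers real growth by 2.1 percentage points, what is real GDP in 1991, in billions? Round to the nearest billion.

Δu = 8.67 - 5.58 = 3.09 points.
Okun's law (growth form): g_Y = g_Y* - β × Δu = 3.08 - 2.1 × (3.09) = 3.08 - 6.489 = -3.409%.
Real GDP in the next year = 7188 × (1 - 3.409/100) = 7188 × 0.96591 ≈ 6943 billion.

$6,943 billion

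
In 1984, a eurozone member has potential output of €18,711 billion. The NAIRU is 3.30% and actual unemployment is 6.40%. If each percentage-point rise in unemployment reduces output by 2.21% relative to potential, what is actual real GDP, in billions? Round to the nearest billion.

Unemployment gap = 6.4 - 3.3 = 3.1 points, so the output gap is -2.21 × 3.1 = -6.851%.
Actual GDP = 18711 × (1 - 6.851/100) = 18711 × 0.93149 ≈ 17429 billion.

€17,429 billion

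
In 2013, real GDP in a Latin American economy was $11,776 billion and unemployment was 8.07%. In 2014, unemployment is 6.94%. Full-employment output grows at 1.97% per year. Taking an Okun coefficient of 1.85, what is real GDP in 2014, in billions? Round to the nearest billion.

Δu = 6.94 - 8.07 = -1.13 points.
Okun's law (growth form): g_Y = g_Y* - β × Δu = 1.97 - 1.85 × (-1.13) = 1.97 + 2.0905 = 4.0605%.
Real GDP in the next year = 11776 × (1 + 4.0605/100) = 11776 × 1.040605 ≈ 12254 billion.

$12,254 billion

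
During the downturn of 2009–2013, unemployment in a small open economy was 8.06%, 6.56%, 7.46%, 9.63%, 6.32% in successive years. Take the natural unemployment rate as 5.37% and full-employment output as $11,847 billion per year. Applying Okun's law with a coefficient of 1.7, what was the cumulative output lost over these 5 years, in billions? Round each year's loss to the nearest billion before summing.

$2,252 billion

Year 2009: gap = -1.7 × (8.06 - 5.37) = -4.573%, loss ≈ 11847 × 4.573/100 ≈ 542.
Year 2010: gap = -1.7 × (6.56 - 5.37) = -2.023%, loss ≈ 11847 × 2.023/100 ≈ 240.
Year 2011: gap = -1.7 × (7.46 - 5.37) = -3.553%, loss ≈ 11847 × 3.553/100 ≈ 421.
Year 2012: gap = -1.7 × (9.63 - 5.37) = -7.242%, loss ≈ 11847 × 7.242/100 ≈ 858.
Year 2013: gap = -1.7 × (6.32 - 5.37) = -1.615%, loss ≈ 11847 × 1.615/100 ≈ 191.
Total lost output = 542 + 240 + 421 + 858 + 191 = 2252 billion.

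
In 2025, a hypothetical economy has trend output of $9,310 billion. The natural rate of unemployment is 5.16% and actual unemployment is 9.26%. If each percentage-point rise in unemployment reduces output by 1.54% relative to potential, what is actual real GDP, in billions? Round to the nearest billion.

Unemployment gap = 9.26 - 5.16 = 4.1 points, so the output gap is -1.54 × 4.1 = -6.314%.
Actual GDP = 9310 × (1 - 6.314/100) = 9310 × 0.93686 ≈ 8722 billion.

$8,722 billion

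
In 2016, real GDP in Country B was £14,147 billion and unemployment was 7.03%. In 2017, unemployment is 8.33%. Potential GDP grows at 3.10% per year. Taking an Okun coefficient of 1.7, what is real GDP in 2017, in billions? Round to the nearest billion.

Δu = 8.33 - 7.03 = 1.3 points.
Okun's law (growth form): g_Y = g_Y* - β × Δu = 3.10 - 1.7 × (1.30) = 3.1 - 2.21 = 0.89%.
Real GDP in the next year = 14147 × (1 + 0.89/100) = 14147 × 1.0089 ≈ 14273 billion.

£14,273 billion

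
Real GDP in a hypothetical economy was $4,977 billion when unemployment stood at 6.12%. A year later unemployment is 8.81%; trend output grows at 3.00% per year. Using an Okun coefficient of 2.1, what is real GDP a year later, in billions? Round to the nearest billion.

Δu = 8.81 - 6.12 = 2.69 points.
Okun's law (growth form): g_Y = g_Y* - β × Δu = 3.00 - 2.1 × (2.69) = 3 - 5.649 = -2.649%.
Real GDP in the next year = 4977 × (1 - 2.649/100) = 4977 × 0.97351 ≈ 4845 billion.

$4,845 billion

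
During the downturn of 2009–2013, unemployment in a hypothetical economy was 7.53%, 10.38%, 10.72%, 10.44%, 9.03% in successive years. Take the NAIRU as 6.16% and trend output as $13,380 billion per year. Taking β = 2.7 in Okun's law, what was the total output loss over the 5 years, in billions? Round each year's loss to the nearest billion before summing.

$6,250 billion

Year 2009: gap = -2.7 × (7.53 - 6.16) = -3.699%, loss ≈ 13380 × 3.699/100 ≈ 495.
Year 2010: gap = -2.7 × (10.38 - 6.16) = -11.394%, loss ≈ 13380 × 11.394/100 ≈ 1525.
Year 2011: gap = -2.7 × (10.72 - 6.16) = -12.312%, loss ≈ 13380 × 12.312/100 ≈ 1647.
Year 2012: gap = -2.7 × (10.44 - 6.16) = -11.556%, loss ≈ 13380 × 11.556/100 ≈ 1546.
Year 2013: gap = -2.7 × (9.03 - 6.16) = -7.749%, loss ≈ 13380 × 7.749/100 ≈ 1037.
Total lost output = 495 + 1525 + 1647 + 1546 + 1037 = 6250 billion.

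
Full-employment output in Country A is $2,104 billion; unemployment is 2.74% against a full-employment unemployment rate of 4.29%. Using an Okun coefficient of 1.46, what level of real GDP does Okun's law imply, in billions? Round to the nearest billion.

$2,152 billion

Unemployment gap = 2.74 - 4.29 = -1.55 points, so the output gap is -1.46 × (-1.55) = 2.263%.
Actual GDP = 2104 × (1 + 2.263/100) = 2104 × 1.02263 ≈ 2152 billion.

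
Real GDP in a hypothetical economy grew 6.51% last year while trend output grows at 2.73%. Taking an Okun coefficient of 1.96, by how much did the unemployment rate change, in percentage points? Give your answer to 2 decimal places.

Growth-rate Okun's law: g_Y = g_Y* - β × Δu, so Δu = (g_Y* - g_Y)/β.
Δu = (2.73 - 6.51)/1.96 = -3.78/1.96 = -1.93 percentage points.

-1.93 percentage points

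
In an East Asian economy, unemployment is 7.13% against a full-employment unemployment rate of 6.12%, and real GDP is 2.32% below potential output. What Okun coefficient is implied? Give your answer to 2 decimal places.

Okun's law: output gap = -β × (u - u*).
-2.32 = -β × (7.13 - 6.12) = -β × 1.01, so β = 2.32/1.01 = 2.30.

β ≈ 2.30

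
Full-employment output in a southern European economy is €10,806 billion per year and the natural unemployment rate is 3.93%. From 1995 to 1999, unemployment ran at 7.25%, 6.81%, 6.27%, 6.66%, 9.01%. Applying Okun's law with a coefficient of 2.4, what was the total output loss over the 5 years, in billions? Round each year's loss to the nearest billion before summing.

€4,240 billion

Year 1995: gap = -2.4 × (7.25 - 3.93) = -7.968%, loss ≈ 10806 × 7.968/100 ≈ 861.
Year 1996: gap = -2.4 × (6.81 - 3.93) = -6.912%, loss ≈ 10806 × 6.912/100 ≈ 747.
Year 1997: gap = -2.4 × (6.27 - 3.93) = -5.616%, loss ≈ 10806 × 5.616/100 ≈ 607.
Year 1998: gap = -2.4 × (6.66 - 3.93) = -6.552%, loss ≈ 10806 × 6.552/100 ≈ 708.
Year 1999: gap = -2.4 × (9.01 - 3.93) = -12.192%, loss ≈ 10806 × 12.192/100 ≈ 1317.
Total lost output = 861 + 747 + 607 + 708 + 1317 = 4240 billion.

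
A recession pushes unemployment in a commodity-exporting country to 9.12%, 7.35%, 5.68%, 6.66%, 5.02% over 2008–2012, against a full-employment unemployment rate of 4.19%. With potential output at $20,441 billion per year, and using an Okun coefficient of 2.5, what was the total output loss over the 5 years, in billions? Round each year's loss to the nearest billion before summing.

Year 2008: gap = -2.5 × (9.12 - 4.19) = -12.325%, loss ≈ 20441 × 12.325/100 ≈ 2519.
Year 2009: gap = -2.5 × (7.35 - 4.19) = -7.9%, loss ≈ 20441 × 7.9/100 ≈ 1615.
Year 2010: gap = -2.5 × (5.68 - 4.19) = -3.725%, loss ≈ 20441 × 3.725/100 ≈ 761.
Year 2011: gap = -2.5 × (6.66 - 4.19) = -6.175%, loss ≈ 20441 × 6.175/100 ≈ 1262.
Year 2012: gap = -2.5 × (5.02 - 4.19) = -2.075%, loss ≈ 20441 × 2.075/100 ≈ 424.
Total lost output = 2519 + 1615 + 761 + 1262 + 424 = 6581 billion.

$6,581 billion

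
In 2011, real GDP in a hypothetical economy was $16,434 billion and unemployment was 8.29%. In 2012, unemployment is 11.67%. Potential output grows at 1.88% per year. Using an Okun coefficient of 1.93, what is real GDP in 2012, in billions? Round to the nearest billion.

Δu = 11.67 - 8.29 = 3.38 points.
Okun's law (growth form): g_Y = g_Y* - β × Δu = 1.88 - 1.93 × (3.38) = 1.88 - 6.5234 = -4.6434%.
Real GDP in the next year = 16434 × (1 - 4.6434/100) = 16434 × 0.953566 ≈ 15671 billion.

$15,671 billion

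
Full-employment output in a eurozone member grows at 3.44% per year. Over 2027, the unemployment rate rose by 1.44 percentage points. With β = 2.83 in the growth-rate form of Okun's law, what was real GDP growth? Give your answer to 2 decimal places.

-0.64%

Growth-rate Okun's law: g_Y = g_Y* - β × Δu.
g_Y = 3.44 - 2.83 × (1.44) = 3.44 - 4.0752 = -0.6352%, i.e. -0.64% to 2 d.p.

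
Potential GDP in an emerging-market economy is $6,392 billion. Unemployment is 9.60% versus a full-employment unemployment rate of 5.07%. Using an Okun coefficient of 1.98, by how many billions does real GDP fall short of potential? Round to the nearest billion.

$573 billion

Output gap = -1.98 × (9.6 - 5.07) = -1.98 × 4.53 = -8.9694%.
Actual GDP ≈ 6392 × 0.910306 ≈ 5819 billion, so the shortfall is 6392 - 5819 = 573 billion.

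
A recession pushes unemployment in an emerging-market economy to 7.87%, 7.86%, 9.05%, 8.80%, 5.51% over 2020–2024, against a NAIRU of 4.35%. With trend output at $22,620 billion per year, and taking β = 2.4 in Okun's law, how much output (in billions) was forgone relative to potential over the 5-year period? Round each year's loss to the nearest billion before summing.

Year 2020: gap = -2.4 × (7.87 - 4.35) = -8.448%, loss ≈ 22620 × 8.448/100 ≈ 1911.
Year 2021: gap = -2.4 × (7.86 - 4.35) = -8.424%, loss ≈ 22620 × 8.424/100 ≈ 1906.
Year 2022: gap = -2.4 × (9.05 - 4.35) = -11.28%, loss ≈ 22620 × 11.28/100 ≈ 2552.
Year 2023: gap = -2.4 × (8.8 - 4.35) = -10.68%, loss ≈ 22620 × 10.68/100 ≈ 2416.
Year 2024: gap = -2.4 × (5.51 - 4.35) = -2.784%, loss ≈ 22620 × 2.784/100 ≈ 630.
Total lost output = 1911 + 1906 + 2552 + 2416 + 630 = 9415 billion.

$9,415 billion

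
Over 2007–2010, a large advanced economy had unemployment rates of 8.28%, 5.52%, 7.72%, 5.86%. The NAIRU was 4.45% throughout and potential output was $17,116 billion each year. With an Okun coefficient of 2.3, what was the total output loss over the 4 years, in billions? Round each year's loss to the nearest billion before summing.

$3,771 billion

Year 2007: gap = -2.3 × (8.28 - 4.45) = -8.809%, loss ≈ 17116 × 8.809/100 ≈ 1508.
Year 2008: gap = -2.3 × (5.52 - 4.45) = -2.461%, loss ≈ 17116 × 2.461/100 ≈ 421.
Year 2009: gap = -2.3 × (7.72 - 4.45) = -7.521%, loss ≈ 17116 × 7.521/100 ≈ 1287.
Year 2010: gap = -2.3 × (5.86 - 4.45) = -3.243%, loss ≈ 17116 × 3.243/100 ≈ 555.
Total lost output = 1508 + 421 + 1287 + 555 = 3771 billion.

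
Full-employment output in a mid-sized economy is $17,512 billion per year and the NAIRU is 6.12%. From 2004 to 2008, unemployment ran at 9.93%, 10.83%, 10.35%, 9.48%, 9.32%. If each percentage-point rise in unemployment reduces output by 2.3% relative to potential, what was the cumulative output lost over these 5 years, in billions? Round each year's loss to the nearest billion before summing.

Year 2004: gap = -2.3 × (9.93 - 6.12) = -8.763%, loss ≈ 17512 × 8.763/100 ≈ 1535.
Year 2005: gap = -2.3 × (10.83 - 6.12) = -10.833%, loss ≈ 17512 × 10.833/100 ≈ 1897.
Year 2006: gap = -2.3 × (10.35 - 6.12) = -9.729%, loss ≈ 17512 × 9.729/100 ≈ 1704.
Year 2007: gap = -2.3 × (9.48 - 6.12) = -7.728%, loss ≈ 17512 × 7.728/100 ≈ 1353.
Year 2008: gap = -2.3 × (9.32 - 6.12) = -7.36%, loss ≈ 17512 × 7.36/100 ≈ 1289.
Total lost output = 1535 + 1897 + 1704 + 1353 + 1289 = 7778 billion.

$7,778 billion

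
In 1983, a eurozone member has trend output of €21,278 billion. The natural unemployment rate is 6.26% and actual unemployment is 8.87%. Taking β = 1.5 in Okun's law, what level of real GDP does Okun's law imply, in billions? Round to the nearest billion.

€20,445 billion

Unemployment gap = 8.87 - 6.26 = 2.61 points, so the output gap is -1.5 × 2.61 = -3.915%.
Actual GDP = 21278 × (1 - 3.915/100) = 21278 × 0.96085 ≈ 20445 billion.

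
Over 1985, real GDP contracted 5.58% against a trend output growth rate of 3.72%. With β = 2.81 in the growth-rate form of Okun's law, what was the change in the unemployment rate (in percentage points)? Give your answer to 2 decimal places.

3.31 percentage points

Growth-rate Okun's law: g_Y = g_Y* - β × Δu, so Δu = (g_Y* - g_Y)/β.
Δu = (3.72 + 5.58)/2.81 = 9.3/2.81 = 3.31 percentage points.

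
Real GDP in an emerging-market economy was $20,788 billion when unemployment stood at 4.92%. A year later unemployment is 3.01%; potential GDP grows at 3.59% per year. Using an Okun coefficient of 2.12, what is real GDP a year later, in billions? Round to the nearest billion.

$22,376 billion

Δu = 3.01 - 4.92 = -1.91 points.
Okun's law (growth form): g_Y = g_Y* - β × Δu = 3.59 - 2.12 × (-1.91) = 3.59 + 4.0492 = 7.6392%.
Real GDP in the next year = 20788 × (1 + 7.6392/100) = 20788 × 1.076392 ≈ 22376 billion.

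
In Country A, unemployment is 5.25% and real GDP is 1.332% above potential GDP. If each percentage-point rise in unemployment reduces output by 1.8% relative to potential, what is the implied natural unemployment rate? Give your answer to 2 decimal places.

5.99%

From Okun's law, u - u* = -(output gap)/β = -(1.332)/1.8 = -0.74 points.
So u* = 5.25 + 0.74 = 5.99%.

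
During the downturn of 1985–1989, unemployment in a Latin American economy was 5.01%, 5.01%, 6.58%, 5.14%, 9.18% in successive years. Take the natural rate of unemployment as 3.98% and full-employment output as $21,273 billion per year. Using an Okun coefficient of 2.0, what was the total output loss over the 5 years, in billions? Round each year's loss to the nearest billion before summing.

Year 1985: gap = -2.0 × (5.01 - 3.98) = -2.06%, loss ≈ 21273 × 2.06/100 ≈ 438.
Year 1986: gap = -2.0 × (5.01 - 3.98) = -2.06%, loss ≈ 21273 × 2.06/100 ≈ 438.
Year 1987: gap = -2.0 × (6.58 - 3.98) = -5.2%, loss ≈ 21273 × 5.2/100 ≈ 1106.
Year 1988: gap = -2.0 × (5.14 - 3.98) = -2.32%, loss ≈ 21273 × 2.32/100 ≈ 494.
Year 1989: gap = -2.0 × (9.18 - 3.98) = -10.4%, loss ≈ 21273 × 10.4/100 ≈ 2212.
Total lost output = 438 + 438 + 1106 + 494 + 2212 = 4688 billion.

$4,688 billion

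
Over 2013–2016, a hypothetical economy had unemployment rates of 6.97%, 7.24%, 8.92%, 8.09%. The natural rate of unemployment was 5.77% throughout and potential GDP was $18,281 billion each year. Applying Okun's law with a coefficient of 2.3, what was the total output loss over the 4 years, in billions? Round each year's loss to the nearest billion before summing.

Year 2013: gap = -2.3 × (6.97 - 5.77) = -2.76%, loss ≈ 18281 × 2.76/100 ≈ 505.
Year 2014: gap = -2.3 × (7.24 - 5.77) = -3.381%, loss ≈ 18281 × 3.381/100 ≈ 618.
Year 2015: gap = -2.3 × (8.92 - 5.77) = -7.245%, loss ≈ 18281 × 7.245/100 ≈ 1324.
Year 2016: gap = -2.3 × (8.09 - 5.77) = -5.336%, loss ≈ 18281 × 5.336/100 ≈ 975.
Total lost output = 505 + 618 + 1324 + 975 = 3422 billion.

$3,422 billion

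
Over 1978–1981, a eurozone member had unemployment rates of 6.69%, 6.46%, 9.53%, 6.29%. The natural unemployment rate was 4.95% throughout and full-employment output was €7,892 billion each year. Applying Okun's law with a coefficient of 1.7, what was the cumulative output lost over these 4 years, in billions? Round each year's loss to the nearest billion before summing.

€1,230 billion

Year 1978: gap = -1.7 × (6.69 - 4.95) = -2.958%, loss ≈ 7892 × 2.958/100 ≈ 233.
Year 1979: gap = -1.7 × (6.46 - 4.95) = -2.567%, loss ≈ 7892 × 2.567/100 ≈ 203.
Year 1980: gap = -1.7 × (9.53 - 4.95) = -7.786%, loss ≈ 7892 × 7.786/100 ≈ 614.
Year 1981: gap = -1.7 × (6.29 - 4.95) = -2.278%, loss ≈ 7892 × 2.278/100 ≈ 180.
Total lost output = 233 + 203 + 614 + 180 = 1230 billion.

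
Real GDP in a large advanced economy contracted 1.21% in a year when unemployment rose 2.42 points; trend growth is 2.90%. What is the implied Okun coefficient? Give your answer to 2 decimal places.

β ≈ 1.70

Growth form: g_Y = g_Y* - β × Δu, so β = (g_Y* - g_Y)/Δu.
β = (2.9 + 1.21)/2.42 = 4.11/2.42 = 1.70.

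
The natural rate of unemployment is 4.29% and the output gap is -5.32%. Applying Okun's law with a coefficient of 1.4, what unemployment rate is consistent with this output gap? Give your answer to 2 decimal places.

From Okun's law, u - u* = -(output gap)/β = -(-5.32)/1.4 = 3.8 points.
So u = 4.29 + 3.8 = 8.09%.

8.09%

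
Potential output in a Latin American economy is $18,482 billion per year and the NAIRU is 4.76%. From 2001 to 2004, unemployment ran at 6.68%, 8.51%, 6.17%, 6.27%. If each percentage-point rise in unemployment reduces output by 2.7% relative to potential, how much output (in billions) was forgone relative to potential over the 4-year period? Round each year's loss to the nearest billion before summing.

Year 2001: gap = -2.7 × (6.68 - 4.76) = -5.184%, loss ≈ 18482 × 5.184/100 ≈ 958.
Year 2002: gap = -2.7 × (8.51 - 4.76) = -10.125%, loss ≈ 18482 × 10.125/100 ≈ 1871.
Year 2003: gap = -2.7 × (6.17 - 4.76) = -3.807%, loss ≈ 18482 × 3.807/100 ≈ 704.
Year 2004: gap = -2.7 × (6.27 - 4.76) = -4.077%, loss ≈ 18482 × 4.077/100 ≈ 754.
Total lost output = 958 + 1871 + 704 + 754 = 4287 billion.

$4,287 billion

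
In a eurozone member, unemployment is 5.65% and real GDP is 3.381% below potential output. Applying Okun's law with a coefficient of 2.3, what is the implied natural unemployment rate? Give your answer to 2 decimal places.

From Okun's law, u - u* = -(output gap)/β = -(-3.381)/2.3 = 1.47 points.
So u* = 5.65 - 1.47 = 4.18%.

4.18%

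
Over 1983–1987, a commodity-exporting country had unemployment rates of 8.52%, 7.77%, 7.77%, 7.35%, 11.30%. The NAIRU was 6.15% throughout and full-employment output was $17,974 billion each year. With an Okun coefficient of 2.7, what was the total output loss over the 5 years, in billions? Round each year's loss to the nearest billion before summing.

Year 1983: gap = -2.7 × (8.52 - 6.15) = -6.399%, loss ≈ 17974 × 6.399/100 ≈ 1150.
Year 1984: gap = -2.7 × (7.77 - 6.15) = -4.374%, loss ≈ 17974 × 4.374/100 ≈ 786.
Year 1985: gap = -2.7 × (7.77 - 6.15) = -4.374%, loss ≈ 17974 × 4.374/100 ≈ 786.
Year 1986: gap = -2.7 × (7.35 - 6.15) = -3.24%, loss ≈ 17974 × 3.24/100 ≈ 582.
Year 1987: gap = -2.7 × (11.3 - 6.15) = -13.905%, loss ≈ 17974 × 13.905/100 ≈ 2499.
Total lost output = 1150 + 786 + 786 + 582 + 2499 = 5803 billion.

$5,803 billion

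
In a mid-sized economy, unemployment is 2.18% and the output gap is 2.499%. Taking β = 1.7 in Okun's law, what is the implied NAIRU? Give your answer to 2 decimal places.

From Okun's law, u - u* = -(output gap)/β = -(2.499)/1.7 = -1.47 points.
So u* = 2.18 + 1.47 = 3.65%.

3.65%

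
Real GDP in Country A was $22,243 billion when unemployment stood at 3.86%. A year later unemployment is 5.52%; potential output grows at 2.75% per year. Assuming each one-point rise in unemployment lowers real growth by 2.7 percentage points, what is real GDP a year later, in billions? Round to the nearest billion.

Δu = 5.52 - 3.86 = 1.66 points.
Okun's law (growth form): g_Y = g_Y* - β × Δu = 2.75 - 2.7 × (1.66) = 2.75 - 4.482 = -1.732%.
Real GDP in the next year = 22243 × (1 - 1.732/100) = 22243 × 0.98268 ≈ 21858 billion.

$21,858 billion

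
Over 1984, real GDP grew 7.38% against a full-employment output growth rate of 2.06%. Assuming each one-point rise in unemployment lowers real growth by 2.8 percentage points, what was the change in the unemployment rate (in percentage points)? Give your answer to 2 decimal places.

Growth-rate Okun's law: g_Y = g_Y* - β × Δu, so Δu = (g_Y* - g_Y)/β.
Δu = (2.06 - 7.38)/2.8 = -5.32/2.8 = -1.90 percentage points.

-1.90 percentage points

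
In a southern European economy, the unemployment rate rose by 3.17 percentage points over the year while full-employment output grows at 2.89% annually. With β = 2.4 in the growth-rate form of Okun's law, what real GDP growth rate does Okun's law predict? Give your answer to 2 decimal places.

-4.72%

Growth-rate Okun's law: g_Y = g_Y* - β × Δu.
g_Y = 2.89 - 2.4 × (3.17) = 2.89 - 7.608 = -4.718%, i.e. -4.72% to 2 d.p.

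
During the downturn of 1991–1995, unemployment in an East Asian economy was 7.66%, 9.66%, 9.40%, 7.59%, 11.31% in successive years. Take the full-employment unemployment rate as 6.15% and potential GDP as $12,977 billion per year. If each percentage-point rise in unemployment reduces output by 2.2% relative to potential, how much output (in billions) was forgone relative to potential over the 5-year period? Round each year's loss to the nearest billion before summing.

$4,245 billion

Year 1991: gap = -2.2 × (7.66 - 6.15) = -3.322%, loss ≈ 12977 × 3.322/100 ≈ 431.
Year 1992: gap = -2.2 × (9.66 - 6.15) = -7.722%, loss ≈ 12977 × 7.722/100 ≈ 1002.
Year 1993: gap = -2.2 × (9.4 - 6.15) = -7.15%, loss ≈ 12977 × 7.15/100 ≈ 928.
Year 1994: gap = -2.2 × (7.59 - 6.15) = -3.168%, loss ≈ 12977 × 3.168/100 ≈ 411.
Year 1995: gap = -2.2 × (11.31 - 6.15) = -11.352%, loss ≈ 12977 × 11.352/100 ≈ 1473.
Total lost output = 431 + 1002 + 928 + 411 + 1473 = 4245 billion.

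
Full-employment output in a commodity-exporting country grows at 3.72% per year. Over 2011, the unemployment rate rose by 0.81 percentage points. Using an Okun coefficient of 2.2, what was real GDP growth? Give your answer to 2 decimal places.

Growth-rate Okun's law: g_Y = g_Y* - β × Δu.
g_Y = 3.72 - 2.2 × (0.81) = 3.72 - 1.782 = 1.938%, i.e. 1.94% to 2 d.p.

1.94%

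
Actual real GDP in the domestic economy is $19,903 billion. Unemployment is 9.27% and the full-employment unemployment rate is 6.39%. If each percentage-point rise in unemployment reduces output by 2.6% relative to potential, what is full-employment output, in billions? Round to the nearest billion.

$21,514 billion

Unemployment gap = 9.27 - 6.39 = 2.88 points, so output gap = -2.6 × 2.88 = -7.488%.
Since Y = Y* × (1 + gap/100), Y* = 19903/0.92512 ≈ 21514 billion.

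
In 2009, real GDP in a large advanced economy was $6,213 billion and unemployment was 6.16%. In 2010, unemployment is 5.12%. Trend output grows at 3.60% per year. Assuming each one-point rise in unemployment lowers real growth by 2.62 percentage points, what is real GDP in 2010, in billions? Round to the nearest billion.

Δu = 5.12 - 6.16 = -1.04 points.
Okun's law (growth form): g_Y = g_Y* - β × Δu = 3.60 - 2.62 × (-1.04) = 3.6 + 2.7248 = 6.3248%.
Real GDP in the next year = 6213 × (1 + 6.3248/100) = 6213 × 1.063248 ≈ 6606 billion.

$6,606 billion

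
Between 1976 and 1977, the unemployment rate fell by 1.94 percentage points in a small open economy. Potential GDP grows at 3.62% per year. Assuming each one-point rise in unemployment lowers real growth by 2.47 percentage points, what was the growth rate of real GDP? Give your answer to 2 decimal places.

Growth-rate Okun's law: g_Y = g_Y* - β × Δu.
g_Y = 3.62 - 2.47 × (-1.94) = 3.62 + 4.7918 = 8.4118%, i.e. 8.41% to 2 d.p.

8.41%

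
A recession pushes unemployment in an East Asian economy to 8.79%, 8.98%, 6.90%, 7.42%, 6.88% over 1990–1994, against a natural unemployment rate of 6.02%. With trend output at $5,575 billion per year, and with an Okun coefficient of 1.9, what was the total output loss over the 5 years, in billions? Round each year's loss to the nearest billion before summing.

$939 billion

Year 1990: gap = -1.9 × (8.79 - 6.02) = -5.263%, loss ≈ 5575 × 5.263/100 ≈ 293.
Year 1991: gap = -1.9 × (8.98 - 6.02) = -5.624%, loss ≈ 5575 × 5.624/100 ≈ 314.
Year 1992: gap = -1.9 × (6.9 - 6.02) = -1.672%, loss ≈ 5575 × 1.672/100 ≈ 93.
Year 1993: gap = -1.9 × (7.42 - 6.02) = -2.66%, loss ≈ 5575 × 2.66/100 ≈ 148.
Year 1994: gap = -1.9 × (6.88 - 6.02) = -1.634%, loss ≈ 5575 × 1.634/100 ≈ 91.
Total lost output = 293 + 314 + 93 + 148 + 91 = 939 billion.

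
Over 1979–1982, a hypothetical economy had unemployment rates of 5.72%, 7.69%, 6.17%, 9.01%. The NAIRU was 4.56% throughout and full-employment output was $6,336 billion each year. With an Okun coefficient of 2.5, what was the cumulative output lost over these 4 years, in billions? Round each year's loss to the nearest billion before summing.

Year 1979: gap = -2.5 × (5.72 - 4.56) = -2.9%, loss ≈ 6336 × 2.9/100 ≈ 184.
Year 1980: gap = -2.5 × (7.69 - 4.56) = -7.825%, loss ≈ 6336 × 7.825/100 ≈ 496.
Year 1981: gap = -2.5 × (6.17 - 4.56) = -4.025%, loss ≈ 6336 × 4.025/100 ≈ 255.
Year 1982: gap = -2.5 × (9.01 - 4.56) = -11.125%, loss ≈ 6336 × 11.125/100 ≈ 705.
Total lost output = 184 + 496 + 255 + 705 = 1640 billion.

$1,640 billion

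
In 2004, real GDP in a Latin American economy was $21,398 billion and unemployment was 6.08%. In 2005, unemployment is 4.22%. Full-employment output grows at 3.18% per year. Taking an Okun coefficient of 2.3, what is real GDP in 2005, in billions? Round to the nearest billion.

$22,994 billion

Δu = 4.22 - 6.08 = -1.86 points.
Okun's law (growth form): g_Y = g_Y* - β × Δu = 3.18 - 2.3 × (-1.86) = 3.18 + 4.278 = 7.458%.
Real GDP in the next year = 21398 × (1 + 7.458/100) = 21398 × 1.07458 ≈ 22994 billion.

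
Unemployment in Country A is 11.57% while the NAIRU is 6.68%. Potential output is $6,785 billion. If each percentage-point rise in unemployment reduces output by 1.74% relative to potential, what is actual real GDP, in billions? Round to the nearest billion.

$6,208 billion

Unemployment gap = 11.57 - 6.68 = 4.89 points, so the output gap is -1.74 × 4.89 = -8.5086%.
Actual GDP = 6785 × (1 - 8.5086/100) = 6785 × 0.914914 ≈ 6208 billion.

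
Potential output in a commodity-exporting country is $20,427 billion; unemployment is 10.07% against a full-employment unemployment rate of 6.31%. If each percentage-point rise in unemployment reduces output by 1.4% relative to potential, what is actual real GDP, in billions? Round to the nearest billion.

Unemployment gap = 10.07 - 6.31 = 3.76 points, so the output gap is -1.4 × 3.76 = -5.264%.
Actual GDP = 20427 × (1 - 5.264/100) = 20427 × 0.94736 ≈ 19352 billion.

$19,352 billion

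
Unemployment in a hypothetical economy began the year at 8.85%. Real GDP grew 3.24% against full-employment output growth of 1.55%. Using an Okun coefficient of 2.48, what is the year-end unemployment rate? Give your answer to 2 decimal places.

8.17%

Growth-rate Okun's law: g_Y = g_Y* - β × Δu, so Δu = (g_Y* - g_Y)/β.
Δu = (1.55 - 3.24)/2.48 = -1.69/2.48 = -0.68 percentage points.
Year-end unemployment = 8.85 - 0.68 = 8.17%.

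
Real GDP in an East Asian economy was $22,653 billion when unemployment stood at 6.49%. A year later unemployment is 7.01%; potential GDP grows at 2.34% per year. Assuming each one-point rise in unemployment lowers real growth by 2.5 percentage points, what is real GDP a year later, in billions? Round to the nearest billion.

$22,889 billion

Δu = 7.01 - 6.49 = 0.52 points.
Okun's law (growth form): g_Y = g_Y* - β × Δu = 2.34 - 2.5 × (0.52) = 2.34 - 1.3 = 1.04%.
Real GDP in the next year = 22653 × (1 + 1.04/100) = 22653 × 1.0104 ≈ 22889 billion.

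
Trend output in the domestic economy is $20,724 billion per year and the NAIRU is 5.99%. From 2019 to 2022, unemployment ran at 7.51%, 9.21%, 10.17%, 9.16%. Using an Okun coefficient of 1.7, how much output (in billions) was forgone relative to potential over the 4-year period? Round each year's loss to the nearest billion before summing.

Year 2019: gap = -1.7 × (7.51 - 5.99) = -2.584%, loss ≈ 20724 × 2.584/100 ≈ 536.
Year 2020: gap = -1.7 × (9.21 - 5.99) = -5.474%, loss ≈ 20724 × 5.474/100 ≈ 1134.
Year 2021: gap = -1.7 × (10.17 - 5.99) = -7.106%, loss ≈ 20724 × 7.106/100 ≈ 1473.
Year 2022: gap = -1.7 × (9.16 - 5.99) = -5.389%, loss ≈ 20724 × 5.389/100 ≈ 1117.
Total lost output = 536 + 1134 + 1473 + 1117 = 4260 billion.

$4,260 billion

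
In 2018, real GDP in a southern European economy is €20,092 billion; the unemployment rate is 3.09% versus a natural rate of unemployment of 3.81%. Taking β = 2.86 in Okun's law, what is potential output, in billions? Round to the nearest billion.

€19,687 billion

Unemployment gap = 3.09 - 3.81 = -0.72 points, so output gap = -2.86 × (-0.72) = 2.0592%.
Since Y = Y* × (1 + gap/100), Y* = 20092/1.020592 ≈ 19687 billion.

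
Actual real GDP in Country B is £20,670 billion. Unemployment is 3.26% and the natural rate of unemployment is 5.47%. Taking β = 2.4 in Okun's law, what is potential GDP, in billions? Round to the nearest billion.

£19,629 billion

Unemployment gap = 3.26 - 5.47 = -2.21 points, so output gap = -2.4 × (-2.21) = 5.304%.
Since Y = Y* × (1 + gap/100), Y* = 20670/1.05304 ≈ 19629 billion.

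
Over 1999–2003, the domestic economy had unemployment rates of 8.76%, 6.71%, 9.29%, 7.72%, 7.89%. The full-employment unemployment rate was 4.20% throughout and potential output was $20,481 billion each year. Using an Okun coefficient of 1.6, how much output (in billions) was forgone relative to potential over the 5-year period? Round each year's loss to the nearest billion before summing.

Year 1999: gap = -1.6 × (8.76 - 4.2) = -7.296%, loss ≈ 20481 × 7.296/100 ≈ 1494.
Year 2000: gap = -1.6 × (6.71 - 4.2) = -4.016%, loss ≈ 20481 × 4.016/100 ≈ 823.
Year 2001: gap = -1.6 × (9.29 - 4.2) = -8.144%, loss ≈ 20481 × 8.144/100 ≈ 1668.
Year 2002: gap = -1.6 × (7.72 - 4.2) = -5.632%, loss ≈ 20481 × 5.632/100 ≈ 1153.
Year 2003: gap = -1.6 × (7.89 - 4.2) = -5.904%, loss ≈ 20481 × 5.904/100 ≈ 1209.
Total lost output = 1494 + 823 + 1668 + 1153 + 1209 = 6347 billion.

$6,347 billion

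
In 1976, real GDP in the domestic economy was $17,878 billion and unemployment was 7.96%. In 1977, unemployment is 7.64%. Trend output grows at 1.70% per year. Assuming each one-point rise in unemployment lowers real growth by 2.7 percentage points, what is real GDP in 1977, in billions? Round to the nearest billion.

Δu = 7.64 - 7.96 = -0.32 points.
Okun's law (growth form): g_Y = g_Y* - β × Δu = 1.70 - 2.7 × (-0.32) = 1.7 + 0.864 = 2.564%.
Real GDP in the next year = 17878 × (1 + 2.564/100) = 17878 × 1.02564 ≈ 18336 billion.

$18,336 billion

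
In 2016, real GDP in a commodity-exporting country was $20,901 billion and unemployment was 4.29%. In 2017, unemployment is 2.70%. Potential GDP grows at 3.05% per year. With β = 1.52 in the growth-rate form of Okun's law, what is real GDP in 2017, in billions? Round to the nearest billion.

$22,044 billion

Δu = 2.7 - 4.29 = -1.59 points.
Okun's law (growth form): g_Y = g_Y* - β × Δu = 3.05 - 1.52 × (-1.59) = 3.05 + 2.4168 = 5.4668%.
Real GDP in the next year = 20901 × (1 + 5.4668/100) = 20901 × 1.054668 ≈ 22044 billion.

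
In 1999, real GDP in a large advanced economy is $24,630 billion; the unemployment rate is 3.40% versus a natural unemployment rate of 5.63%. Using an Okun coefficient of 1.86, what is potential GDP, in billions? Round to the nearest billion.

Unemployment gap = 3.4 - 5.63 = -2.23 points, so output gap = -1.86 × (-2.23) = 4.1478%.
Since Y = Y* × (1 + gap/100), Y* = 24630/1.041478 ≈ 23649 billion.

$23,649 billion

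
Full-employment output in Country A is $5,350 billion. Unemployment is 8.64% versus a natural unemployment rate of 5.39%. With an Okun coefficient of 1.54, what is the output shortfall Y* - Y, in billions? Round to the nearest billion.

Output gap = -1.54 × (8.64 - 5.39) = -1.54 × 3.25 = -5.005%.
Actual GDP ≈ 5350 × 0.94995 ≈ 5082 billion, so the shortfall is 5350 - 5082 = 268 billion.

$268 billion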